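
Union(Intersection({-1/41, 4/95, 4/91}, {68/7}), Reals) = Reals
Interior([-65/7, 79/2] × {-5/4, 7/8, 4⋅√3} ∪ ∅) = ∅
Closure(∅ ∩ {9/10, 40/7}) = ∅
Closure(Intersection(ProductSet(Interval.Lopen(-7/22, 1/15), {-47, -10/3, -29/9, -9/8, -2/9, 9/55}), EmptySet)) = EmptySet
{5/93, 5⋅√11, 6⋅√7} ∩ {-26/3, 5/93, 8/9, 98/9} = {5/93}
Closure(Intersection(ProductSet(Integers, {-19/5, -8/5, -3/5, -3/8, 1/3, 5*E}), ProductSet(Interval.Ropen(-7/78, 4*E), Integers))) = EmptySet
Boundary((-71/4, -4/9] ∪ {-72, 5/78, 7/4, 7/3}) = {-72, -71/4, -4/9, 5/78, 7/4, 7/3}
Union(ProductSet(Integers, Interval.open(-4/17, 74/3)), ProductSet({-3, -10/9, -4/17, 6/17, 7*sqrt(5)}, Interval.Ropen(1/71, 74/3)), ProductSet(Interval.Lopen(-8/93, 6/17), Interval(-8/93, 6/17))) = Union(ProductSet({-3, -10/9, -4/17, 6/17, 7*sqrt(5)}, Interval.Ropen(1/71, 74/3)), ProductSet(Integers, Interval.open(-4/17, 74/3)), ProductSet(Interval.Lopen(-8/93, 6/17), Interval(-8/93, 6/17)))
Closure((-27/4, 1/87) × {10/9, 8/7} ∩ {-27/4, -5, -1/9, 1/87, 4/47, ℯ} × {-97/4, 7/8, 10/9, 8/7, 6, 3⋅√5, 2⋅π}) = {-5, -1/9} × {10/9, 8/7}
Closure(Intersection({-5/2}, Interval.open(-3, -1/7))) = {-5/2}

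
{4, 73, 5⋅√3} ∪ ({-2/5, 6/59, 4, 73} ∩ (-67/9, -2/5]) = {-2/5, 4, 73, 5⋅√3}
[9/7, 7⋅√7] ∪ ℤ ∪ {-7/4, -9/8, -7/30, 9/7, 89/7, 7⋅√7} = ℤ ∪ {-7/4, -9/8, -7/30} ∪ [9/7, 7⋅√7]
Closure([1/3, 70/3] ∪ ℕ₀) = ℕ₀ ∪ [1/3, 70/3] ∪ (ℕ₀ \ (1/3, 70/3))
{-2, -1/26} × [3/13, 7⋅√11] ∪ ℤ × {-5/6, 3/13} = (ℤ × {-5/6, 3/13}) ∪ ({-2, -1/26} × [3/13, 7⋅√11])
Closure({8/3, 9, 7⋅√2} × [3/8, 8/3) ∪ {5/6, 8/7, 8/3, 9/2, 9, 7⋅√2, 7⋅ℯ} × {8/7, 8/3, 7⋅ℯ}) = ({8/3, 9, 7⋅√2} × [3/8, 8/3]) ∪ ({5/6, 8/7, 8/3, 9/2, 9, 7⋅√2, 7⋅ℯ} × {8/7, 8/3, 7⋅ℯ})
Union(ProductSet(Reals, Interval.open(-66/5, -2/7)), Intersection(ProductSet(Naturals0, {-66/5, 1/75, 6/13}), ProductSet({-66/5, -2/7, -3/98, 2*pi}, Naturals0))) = ProductSet(Reals, Interval.open(-66/5, -2/7))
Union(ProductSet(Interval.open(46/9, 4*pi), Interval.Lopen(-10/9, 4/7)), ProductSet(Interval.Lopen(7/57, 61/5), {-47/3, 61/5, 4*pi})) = Union(ProductSet(Interval.Lopen(7/57, 61/5), {-47/3, 61/5, 4*pi}), ProductSet(Interval.open(46/9, 4*pi), Interval.Lopen(-10/9, 4/7)))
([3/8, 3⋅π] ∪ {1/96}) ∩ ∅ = ∅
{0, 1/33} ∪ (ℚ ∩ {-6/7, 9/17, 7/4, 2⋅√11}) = {-6/7, 0, 1/33, 9/17, 7/4}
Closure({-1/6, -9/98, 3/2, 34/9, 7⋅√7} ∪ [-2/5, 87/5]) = [-2/5, 87/5] ∪ {7⋅√7}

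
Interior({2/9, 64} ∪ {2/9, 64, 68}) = ∅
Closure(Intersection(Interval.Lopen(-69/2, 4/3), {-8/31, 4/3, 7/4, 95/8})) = {-8/31, 4/3}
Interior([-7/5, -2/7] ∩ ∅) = ∅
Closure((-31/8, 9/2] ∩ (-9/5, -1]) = [-9/5, -1]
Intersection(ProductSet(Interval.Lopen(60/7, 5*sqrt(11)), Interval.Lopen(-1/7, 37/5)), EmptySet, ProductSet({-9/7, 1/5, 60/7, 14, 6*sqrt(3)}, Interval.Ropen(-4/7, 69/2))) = EmptySet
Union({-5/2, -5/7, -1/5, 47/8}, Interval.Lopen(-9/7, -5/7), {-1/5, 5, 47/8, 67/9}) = Union({-5/2, -1/5, 5, 47/8, 67/9}, Interval.Lopen(-9/7, -5/7))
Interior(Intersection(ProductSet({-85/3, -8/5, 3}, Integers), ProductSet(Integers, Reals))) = EmptySet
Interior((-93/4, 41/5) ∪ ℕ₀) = ({0, 1, …, 8} \ ℕ₀ \ (-93/4, 41/5)) ∪ ((-93/4, 41/5) \ ℕ₀ \ (-93/4, 41/5)) ∪ (ℕ₀ \ ({-93/4, 41/5} ∪ (ℕ₀ \ (-93/4, 41/5)))) ∪ ({0, 1, …, 8} \ ({-93/4, 41/5} ∪ (ℕ₀ \ (-93/4, 41/5))))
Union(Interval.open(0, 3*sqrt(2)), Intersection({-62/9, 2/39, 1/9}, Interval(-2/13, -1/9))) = Interval.open(0, 3*sqrt(2))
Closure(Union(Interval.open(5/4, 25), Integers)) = Union(Integers, Interval(5/4, 25))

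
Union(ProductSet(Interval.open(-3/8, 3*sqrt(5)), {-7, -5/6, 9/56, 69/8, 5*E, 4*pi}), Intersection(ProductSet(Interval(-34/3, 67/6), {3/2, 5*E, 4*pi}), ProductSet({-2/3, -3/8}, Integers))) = ProductSet(Interval.open(-3/8, 3*sqrt(5)), {-7, -5/6, 9/56, 69/8, 5*E, 4*pi})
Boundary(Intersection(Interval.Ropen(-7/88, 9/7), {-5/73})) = {-5/73}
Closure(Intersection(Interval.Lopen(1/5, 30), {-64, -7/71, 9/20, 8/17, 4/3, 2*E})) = {9/20, 8/17, 4/3, 2*E}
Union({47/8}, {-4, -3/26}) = {-4, -3/26, 47/8}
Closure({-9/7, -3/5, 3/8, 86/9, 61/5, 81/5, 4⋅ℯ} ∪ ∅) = {-9/7, -3/5, 3/8, 86/9, 61/5, 81/5, 4⋅ℯ}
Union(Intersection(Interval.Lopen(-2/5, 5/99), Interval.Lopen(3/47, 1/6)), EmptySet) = EmptySet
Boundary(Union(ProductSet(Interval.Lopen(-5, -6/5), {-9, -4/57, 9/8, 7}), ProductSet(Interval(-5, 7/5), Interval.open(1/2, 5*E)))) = Union(ProductSet({-5}, {-9, -4/57, 9/8, 7}), ProductSet({-5, 7/5}, Interval(1/2, 5*E)), ProductSet(Interval(-5, -6/5), {-9, -4/57}), ProductSet(Interval(-5, 7/5), {1/2, 5*E}))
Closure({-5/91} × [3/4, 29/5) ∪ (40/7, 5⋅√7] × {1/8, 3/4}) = ({-5/91} × [3/4, 29/5]) ∪ ([40/7, 5⋅√7] × {1/8, 3/4})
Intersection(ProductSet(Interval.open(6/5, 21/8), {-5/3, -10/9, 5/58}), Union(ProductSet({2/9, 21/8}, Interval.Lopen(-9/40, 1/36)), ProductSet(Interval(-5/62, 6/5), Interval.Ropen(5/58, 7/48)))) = EmptySet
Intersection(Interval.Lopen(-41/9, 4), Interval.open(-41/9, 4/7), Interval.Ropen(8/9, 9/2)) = EmptySet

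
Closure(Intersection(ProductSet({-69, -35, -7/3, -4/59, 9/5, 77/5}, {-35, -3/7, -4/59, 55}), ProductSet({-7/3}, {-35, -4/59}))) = ProductSet({-7/3}, {-35, -4/59})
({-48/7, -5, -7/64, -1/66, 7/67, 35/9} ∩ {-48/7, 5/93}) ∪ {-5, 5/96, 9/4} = {-48/7, -5, 5/96, 9/4}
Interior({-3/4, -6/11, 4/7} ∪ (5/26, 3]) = (5/26, 3)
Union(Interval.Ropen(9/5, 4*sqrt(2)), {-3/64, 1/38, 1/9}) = Union({-3/64, 1/38, 1/9}, Interval.Ropen(9/5, 4*sqrt(2)))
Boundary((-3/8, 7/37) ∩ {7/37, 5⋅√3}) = ∅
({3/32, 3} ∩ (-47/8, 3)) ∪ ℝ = ℝ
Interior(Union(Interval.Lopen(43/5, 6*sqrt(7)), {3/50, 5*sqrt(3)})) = Interval.open(43/5, 6*sqrt(7))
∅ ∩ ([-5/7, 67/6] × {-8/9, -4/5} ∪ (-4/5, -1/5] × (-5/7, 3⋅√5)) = ∅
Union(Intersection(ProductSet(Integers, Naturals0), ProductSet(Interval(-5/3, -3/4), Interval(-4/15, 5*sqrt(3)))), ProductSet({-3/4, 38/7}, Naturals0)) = Union(ProductSet({-3/4, 38/7}, Naturals0), ProductSet(Range(-1, 0, 1), Range(0, 9, 1)))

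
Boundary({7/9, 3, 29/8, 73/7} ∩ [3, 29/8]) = {3, 29/8}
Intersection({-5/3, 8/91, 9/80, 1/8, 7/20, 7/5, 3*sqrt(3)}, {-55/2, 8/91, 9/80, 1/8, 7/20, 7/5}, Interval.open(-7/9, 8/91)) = EmptySet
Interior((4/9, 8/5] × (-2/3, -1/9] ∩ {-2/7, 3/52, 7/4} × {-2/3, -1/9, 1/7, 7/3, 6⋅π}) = ∅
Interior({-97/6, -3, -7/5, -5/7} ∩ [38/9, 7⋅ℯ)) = ∅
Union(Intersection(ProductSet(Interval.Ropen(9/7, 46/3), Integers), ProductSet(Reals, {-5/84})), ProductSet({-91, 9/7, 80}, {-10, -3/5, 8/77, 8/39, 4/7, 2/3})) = ProductSet({-91, 9/7, 80}, {-10, -3/5, 8/77, 8/39, 4/7, 2/3})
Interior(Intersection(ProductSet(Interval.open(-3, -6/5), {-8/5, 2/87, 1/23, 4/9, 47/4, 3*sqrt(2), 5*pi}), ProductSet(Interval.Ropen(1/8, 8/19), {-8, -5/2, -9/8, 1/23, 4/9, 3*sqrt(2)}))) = EmptySet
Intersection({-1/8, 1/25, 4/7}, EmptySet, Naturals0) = EmptySet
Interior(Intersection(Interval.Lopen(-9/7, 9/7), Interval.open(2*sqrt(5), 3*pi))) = EmptySet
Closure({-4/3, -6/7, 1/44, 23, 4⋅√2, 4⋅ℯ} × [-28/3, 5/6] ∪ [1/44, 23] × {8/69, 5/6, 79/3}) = ([1/44, 23] × {8/69, 5/6, 79/3}) ∪ ({-4/3, -6/7, 1/44, 23, 4⋅√2, 4⋅ℯ} × [-28/3, 5/6])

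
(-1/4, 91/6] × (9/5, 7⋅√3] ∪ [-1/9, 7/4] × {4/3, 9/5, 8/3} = ([-1/9, 7/4] × {4/3, 9/5, 8/3}) ∪ ((-1/4, 91/6] × (9/5, 7⋅√3])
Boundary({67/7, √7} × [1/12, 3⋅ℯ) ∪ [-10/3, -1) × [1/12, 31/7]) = ({-10/3, -1} × [1/12, 31/7]) ∪ ([-10/3, -1] × {1/12, 31/7}) ∪ ({67/7, √7} × [1/12, 3⋅ℯ])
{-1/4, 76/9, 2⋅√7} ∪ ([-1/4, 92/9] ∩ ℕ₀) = {-1/4, 76/9, 2⋅√7} ∪ {0, 1, …, 10}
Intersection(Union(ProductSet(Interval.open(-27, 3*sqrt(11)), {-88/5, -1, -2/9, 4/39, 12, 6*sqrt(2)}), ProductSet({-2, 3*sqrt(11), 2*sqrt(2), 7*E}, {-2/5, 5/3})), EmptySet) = EmptySet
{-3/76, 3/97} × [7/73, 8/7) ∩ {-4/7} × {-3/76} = ∅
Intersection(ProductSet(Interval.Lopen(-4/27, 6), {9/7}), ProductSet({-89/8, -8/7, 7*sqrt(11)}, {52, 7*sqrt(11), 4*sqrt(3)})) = EmptySet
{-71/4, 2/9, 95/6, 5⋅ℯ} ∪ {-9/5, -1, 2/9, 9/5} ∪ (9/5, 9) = {-71/4, -9/5, -1, 2/9, 95/6, 5⋅ℯ} ∪ [9/5, 9)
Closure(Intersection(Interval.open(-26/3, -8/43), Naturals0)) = EmptySet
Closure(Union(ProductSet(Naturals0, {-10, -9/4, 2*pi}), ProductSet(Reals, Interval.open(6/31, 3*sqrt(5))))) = Union(ProductSet(Naturals0, {-10, -9/4, 2*pi}), ProductSet(Reals, Interval(6/31, 3*sqrt(5))))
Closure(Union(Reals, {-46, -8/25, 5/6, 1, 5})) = Reals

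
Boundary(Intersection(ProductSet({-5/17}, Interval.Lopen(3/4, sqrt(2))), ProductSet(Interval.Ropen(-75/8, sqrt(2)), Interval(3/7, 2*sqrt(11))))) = ProductSet({-5/17}, Interval(3/4, sqrt(2)))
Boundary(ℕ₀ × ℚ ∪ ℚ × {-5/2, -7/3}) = (ℕ₀ × ℝ) ∪ (ℝ × {-5/2, -7/3})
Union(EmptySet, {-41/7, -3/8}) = {-41/7, -3/8}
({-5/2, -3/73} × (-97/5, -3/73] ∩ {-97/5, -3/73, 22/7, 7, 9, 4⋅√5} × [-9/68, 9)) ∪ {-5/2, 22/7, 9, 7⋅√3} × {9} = ({-3/73} × [-9/68, -3/73]) ∪ ({-5/2, 22/7, 9, 7⋅√3} × {9})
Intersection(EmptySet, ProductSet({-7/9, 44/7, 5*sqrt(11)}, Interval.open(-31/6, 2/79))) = EmptySet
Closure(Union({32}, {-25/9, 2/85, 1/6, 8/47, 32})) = {-25/9, 2/85, 1/6, 8/47, 32}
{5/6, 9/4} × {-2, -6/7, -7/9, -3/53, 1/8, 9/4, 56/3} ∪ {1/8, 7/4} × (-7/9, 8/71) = ({1/8, 7/4} × (-7/9, 8/71)) ∪ ({5/6, 9/4} × {-2, -6/7, -7/9, -3/53, 1/8, 9/4, 56/3})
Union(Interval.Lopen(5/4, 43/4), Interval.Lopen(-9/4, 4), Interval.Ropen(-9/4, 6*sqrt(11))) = Interval.Ropen(-9/4, 6*sqrt(11))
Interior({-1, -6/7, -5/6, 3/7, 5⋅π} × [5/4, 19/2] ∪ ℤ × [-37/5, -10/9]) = ∅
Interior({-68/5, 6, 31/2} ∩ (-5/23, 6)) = ∅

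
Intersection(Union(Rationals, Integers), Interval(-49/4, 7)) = Intersection(Interval(-49/4, 7), Rationals)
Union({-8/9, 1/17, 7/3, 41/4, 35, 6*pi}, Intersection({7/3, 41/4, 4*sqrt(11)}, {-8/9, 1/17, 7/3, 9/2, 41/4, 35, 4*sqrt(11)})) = {-8/9, 1/17, 7/3, 41/4, 35, 4*sqrt(11), 6*pi}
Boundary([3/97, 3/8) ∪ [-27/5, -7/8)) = {-27/5, -7/8, 3/97, 3/8}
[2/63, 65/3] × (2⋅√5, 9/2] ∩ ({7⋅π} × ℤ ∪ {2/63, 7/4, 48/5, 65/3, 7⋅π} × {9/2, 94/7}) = {2/63, 7/4, 48/5, 65/3} × {9/2}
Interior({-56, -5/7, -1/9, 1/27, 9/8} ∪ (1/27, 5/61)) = (1/27, 5/61)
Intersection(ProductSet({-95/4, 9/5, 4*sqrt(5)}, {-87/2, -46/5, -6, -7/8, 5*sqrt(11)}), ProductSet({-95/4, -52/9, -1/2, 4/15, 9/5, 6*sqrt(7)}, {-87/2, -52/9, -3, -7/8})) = ProductSet({-95/4, 9/5}, {-87/2, -7/8})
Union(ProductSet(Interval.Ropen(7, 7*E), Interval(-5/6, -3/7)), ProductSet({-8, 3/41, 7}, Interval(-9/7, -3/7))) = Union(ProductSet({-8, 3/41, 7}, Interval(-9/7, -3/7)), ProductSet(Interval.Ropen(7, 7*E), Interval(-5/6, -3/7)))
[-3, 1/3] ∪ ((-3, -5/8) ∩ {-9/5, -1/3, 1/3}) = [-3, 1/3]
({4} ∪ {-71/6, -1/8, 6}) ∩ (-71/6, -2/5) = ∅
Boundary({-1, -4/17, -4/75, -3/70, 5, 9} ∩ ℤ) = {-1, 5, 9}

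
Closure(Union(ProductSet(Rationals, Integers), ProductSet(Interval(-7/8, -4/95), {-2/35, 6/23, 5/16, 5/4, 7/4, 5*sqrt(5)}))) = Union(ProductSet(Interval(-7/8, -4/95), {-2/35, 6/23, 5/16, 5/4, 7/4, 5*sqrt(5)}), ProductSet(Reals, Integers))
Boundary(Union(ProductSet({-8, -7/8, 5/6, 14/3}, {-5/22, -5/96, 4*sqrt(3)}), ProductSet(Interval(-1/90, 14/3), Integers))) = Union(ProductSet({-8, -7/8, 5/6, 14/3}, {-5/22, -5/96, 4*sqrt(3)}), ProductSet(Interval(-1/90, 14/3), Integers))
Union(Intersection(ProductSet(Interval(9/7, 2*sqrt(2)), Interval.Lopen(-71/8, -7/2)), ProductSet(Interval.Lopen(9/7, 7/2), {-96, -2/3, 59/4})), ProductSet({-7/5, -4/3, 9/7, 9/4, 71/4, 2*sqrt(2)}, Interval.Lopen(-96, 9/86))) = ProductSet({-7/5, -4/3, 9/7, 9/4, 71/4, 2*sqrt(2)}, Interval.Lopen(-96, 9/86))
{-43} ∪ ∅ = {-43}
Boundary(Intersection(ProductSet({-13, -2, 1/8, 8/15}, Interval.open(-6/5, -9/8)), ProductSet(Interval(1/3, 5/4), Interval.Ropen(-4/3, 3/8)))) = ProductSet({8/15}, Interval(-6/5, -9/8))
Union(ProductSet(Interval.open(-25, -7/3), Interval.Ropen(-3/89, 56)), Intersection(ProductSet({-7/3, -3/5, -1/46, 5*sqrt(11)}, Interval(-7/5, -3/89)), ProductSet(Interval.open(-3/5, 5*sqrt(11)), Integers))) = Union(ProductSet({-1/46}, Range(-1, 0, 1)), ProductSet(Interval.open(-25, -7/3), Interval.Ropen(-3/89, 56)))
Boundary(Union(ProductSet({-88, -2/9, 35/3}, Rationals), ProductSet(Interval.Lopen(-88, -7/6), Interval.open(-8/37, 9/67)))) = Union(ProductSet({-88, -7/6}, Interval(-8/37, 9/67)), ProductSet({-88, -2/9, 35/3}, Reals), ProductSet(Interval(-88, -7/6), {-8/37, 9/67}))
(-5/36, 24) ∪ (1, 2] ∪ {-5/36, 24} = [-5/36, 24]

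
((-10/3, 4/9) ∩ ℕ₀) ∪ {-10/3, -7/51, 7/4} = {-10/3, -7/51, 7/4} ∪ {0}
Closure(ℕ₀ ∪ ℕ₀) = ℕ₀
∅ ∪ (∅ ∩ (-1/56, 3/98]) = ∅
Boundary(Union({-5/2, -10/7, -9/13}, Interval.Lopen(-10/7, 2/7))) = {-5/2, -10/7, 2/7}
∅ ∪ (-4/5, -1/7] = (-4/5, -1/7]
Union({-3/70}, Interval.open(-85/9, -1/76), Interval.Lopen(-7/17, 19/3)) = Interval.Lopen(-85/9, 19/3)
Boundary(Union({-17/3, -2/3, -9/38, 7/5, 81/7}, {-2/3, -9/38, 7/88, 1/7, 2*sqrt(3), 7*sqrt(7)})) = {-17/3, -2/3, -9/38, 7/88, 1/7, 7/5, 81/7, 2*sqrt(3), 7*sqrt(7)}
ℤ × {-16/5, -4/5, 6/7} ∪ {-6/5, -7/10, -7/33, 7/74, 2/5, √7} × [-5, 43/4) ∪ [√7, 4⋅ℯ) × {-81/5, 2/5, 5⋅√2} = (ℤ × {-16/5, -4/5, 6/7}) ∪ ({-6/5, -7/10, -7/33, 7/74, 2/5, √7} × [-5, 43/4)) ∪ ([√7, 4⋅ℯ) × {-81/5, 2/5, 5⋅√2})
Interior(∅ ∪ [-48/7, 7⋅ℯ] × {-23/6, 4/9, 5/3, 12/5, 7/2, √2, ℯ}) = ∅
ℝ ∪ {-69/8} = ℝ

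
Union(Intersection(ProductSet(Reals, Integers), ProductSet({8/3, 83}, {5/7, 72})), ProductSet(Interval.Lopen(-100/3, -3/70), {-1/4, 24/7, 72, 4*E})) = Union(ProductSet({8/3, 83}, {72}), ProductSet(Interval.Lopen(-100/3, -3/70), {-1/4, 24/7, 72, 4*E}))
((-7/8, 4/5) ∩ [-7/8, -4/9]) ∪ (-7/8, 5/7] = (-7/8, 5/7]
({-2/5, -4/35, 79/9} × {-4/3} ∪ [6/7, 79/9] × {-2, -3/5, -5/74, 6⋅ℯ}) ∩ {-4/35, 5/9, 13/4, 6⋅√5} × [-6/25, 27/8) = {13/4} × {-5/74}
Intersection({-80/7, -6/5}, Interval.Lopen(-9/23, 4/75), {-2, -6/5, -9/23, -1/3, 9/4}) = EmptySet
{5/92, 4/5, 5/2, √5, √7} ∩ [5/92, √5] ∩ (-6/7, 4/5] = {5/92, 4/5}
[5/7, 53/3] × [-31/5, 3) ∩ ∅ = ∅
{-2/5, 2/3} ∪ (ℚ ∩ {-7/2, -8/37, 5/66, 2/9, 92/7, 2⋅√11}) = {-7/2, -2/5, -8/37, 5/66, 2/9, 2/3, 92/7}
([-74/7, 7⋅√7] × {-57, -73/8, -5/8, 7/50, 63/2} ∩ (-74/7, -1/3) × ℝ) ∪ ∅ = (-74/7, -1/3) × {-57, -73/8, -5/8, 7/50, 63/2}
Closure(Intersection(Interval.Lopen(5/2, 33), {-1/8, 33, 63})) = {33}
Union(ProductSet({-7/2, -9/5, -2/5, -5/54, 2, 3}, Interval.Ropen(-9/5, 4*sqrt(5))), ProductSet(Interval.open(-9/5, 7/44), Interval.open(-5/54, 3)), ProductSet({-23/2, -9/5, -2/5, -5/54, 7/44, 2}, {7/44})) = Union(ProductSet({-23/2, -9/5, -2/5, -5/54, 7/44, 2}, {7/44}), ProductSet({-7/2, -9/5, -2/5, -5/54, 2, 3}, Interval.Ropen(-9/5, 4*sqrt(5))), ProductSet(Interval.open(-9/5, 7/44), Interval.open(-5/54, 3)))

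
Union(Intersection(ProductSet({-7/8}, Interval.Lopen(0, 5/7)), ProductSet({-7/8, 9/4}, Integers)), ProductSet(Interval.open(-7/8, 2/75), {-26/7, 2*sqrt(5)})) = ProductSet(Interval.open(-7/8, 2/75), {-26/7, 2*sqrt(5)})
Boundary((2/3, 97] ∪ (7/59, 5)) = {7/59, 97}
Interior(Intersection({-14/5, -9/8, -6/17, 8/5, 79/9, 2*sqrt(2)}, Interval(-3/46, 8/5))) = EmptySet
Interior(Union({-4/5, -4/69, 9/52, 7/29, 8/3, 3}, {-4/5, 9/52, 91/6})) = EmptySet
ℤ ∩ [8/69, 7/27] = ∅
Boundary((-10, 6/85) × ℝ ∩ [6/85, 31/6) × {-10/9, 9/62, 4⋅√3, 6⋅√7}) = ∅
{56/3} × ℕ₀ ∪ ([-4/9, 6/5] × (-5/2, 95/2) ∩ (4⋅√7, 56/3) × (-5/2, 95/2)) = {56/3} × ℕ₀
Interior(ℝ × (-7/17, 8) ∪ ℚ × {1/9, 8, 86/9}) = ℝ × (-7/17, 8)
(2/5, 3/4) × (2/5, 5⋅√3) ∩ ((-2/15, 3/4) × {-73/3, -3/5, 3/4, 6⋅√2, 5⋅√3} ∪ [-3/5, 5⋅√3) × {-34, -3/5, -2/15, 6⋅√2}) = (2/5, 3/4) × {3/4, 6⋅√2}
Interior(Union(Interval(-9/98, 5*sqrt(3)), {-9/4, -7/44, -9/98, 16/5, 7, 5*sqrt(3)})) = Interval.open(-9/98, 5*sqrt(3))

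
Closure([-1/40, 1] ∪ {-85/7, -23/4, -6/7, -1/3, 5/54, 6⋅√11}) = {-85/7, -23/4, -6/7, -1/3, 6⋅√11} ∪ [-1/40, 1]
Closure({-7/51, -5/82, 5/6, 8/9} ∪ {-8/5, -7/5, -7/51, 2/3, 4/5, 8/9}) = {-8/5, -7/5, -7/51, -5/82, 2/3, 4/5, 5/6, 8/9}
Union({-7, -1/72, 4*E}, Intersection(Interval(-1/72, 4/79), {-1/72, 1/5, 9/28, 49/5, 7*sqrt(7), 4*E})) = {-7, -1/72, 4*E}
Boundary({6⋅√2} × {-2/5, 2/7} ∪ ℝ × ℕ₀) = (ℝ × ℕ₀) ∪ ({6⋅√2} × {-2/5, 2/7})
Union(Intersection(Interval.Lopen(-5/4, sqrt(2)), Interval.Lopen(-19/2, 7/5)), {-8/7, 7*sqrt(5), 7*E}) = Union({7*sqrt(5), 7*E}, Interval.Lopen(-5/4, 7/5))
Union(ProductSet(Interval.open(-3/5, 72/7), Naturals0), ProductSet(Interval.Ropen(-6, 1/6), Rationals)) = Union(ProductSet(Interval.Ropen(-6, 1/6), Rationals), ProductSet(Interval.open(-3/5, 72/7), Naturals0))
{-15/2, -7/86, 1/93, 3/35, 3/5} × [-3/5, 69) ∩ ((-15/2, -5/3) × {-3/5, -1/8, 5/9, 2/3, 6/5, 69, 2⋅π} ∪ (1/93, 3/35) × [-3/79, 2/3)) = ∅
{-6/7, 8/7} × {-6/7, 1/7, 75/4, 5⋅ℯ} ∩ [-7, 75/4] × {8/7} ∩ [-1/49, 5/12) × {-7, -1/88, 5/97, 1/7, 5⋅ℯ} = ∅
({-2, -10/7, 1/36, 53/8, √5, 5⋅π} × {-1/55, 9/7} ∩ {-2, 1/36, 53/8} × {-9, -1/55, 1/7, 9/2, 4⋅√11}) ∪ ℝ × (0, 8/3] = ({-2, 1/36, 53/8} × {-1/55}) ∪ (ℝ × (0, 8/3])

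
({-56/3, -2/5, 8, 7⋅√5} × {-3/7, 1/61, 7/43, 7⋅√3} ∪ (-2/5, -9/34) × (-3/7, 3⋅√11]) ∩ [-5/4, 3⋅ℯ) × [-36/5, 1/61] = ({-2/5, 8} × {-3/7, 1/61}) ∪ ((-2/5, -9/34) × (-3/7, 1/61])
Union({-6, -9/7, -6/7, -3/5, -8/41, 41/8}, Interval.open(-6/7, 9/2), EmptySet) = Union({-6, -9/7, 41/8}, Interval.Ropen(-6/7, 9/2))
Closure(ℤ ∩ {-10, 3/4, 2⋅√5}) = {-10}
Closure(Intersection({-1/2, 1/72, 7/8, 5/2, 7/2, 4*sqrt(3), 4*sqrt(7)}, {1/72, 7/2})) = {1/72, 7/2}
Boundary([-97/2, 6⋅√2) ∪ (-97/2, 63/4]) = {-97/2, 63/4}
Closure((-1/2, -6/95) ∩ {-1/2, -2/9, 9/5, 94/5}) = {-2/9}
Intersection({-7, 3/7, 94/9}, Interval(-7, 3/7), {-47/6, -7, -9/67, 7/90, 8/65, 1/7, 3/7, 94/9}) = {-7, 3/7}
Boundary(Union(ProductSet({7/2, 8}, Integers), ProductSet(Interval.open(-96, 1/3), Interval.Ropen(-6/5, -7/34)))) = Union(ProductSet({-96, 1/3}, Interval(-6/5, -7/34)), ProductSet({7/2, 8}, Integers), ProductSet(Interval(-96, 1/3), {-6/5, -7/34}))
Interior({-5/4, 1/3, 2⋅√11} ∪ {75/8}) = ∅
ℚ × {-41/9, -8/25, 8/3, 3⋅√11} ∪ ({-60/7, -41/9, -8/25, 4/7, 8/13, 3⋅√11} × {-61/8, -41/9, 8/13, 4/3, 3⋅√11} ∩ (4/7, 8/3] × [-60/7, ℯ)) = ({8/13} × {-61/8, -41/9, 8/13, 4/3}) ∪ (ℚ × {-41/9, -8/25, 8/3, 3⋅√11})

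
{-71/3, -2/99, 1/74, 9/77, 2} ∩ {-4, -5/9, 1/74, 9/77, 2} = {1/74, 9/77, 2}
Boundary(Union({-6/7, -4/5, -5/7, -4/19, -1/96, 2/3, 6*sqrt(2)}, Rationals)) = Reals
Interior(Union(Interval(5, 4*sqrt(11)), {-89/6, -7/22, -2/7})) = Interval.open(5, 4*sqrt(11))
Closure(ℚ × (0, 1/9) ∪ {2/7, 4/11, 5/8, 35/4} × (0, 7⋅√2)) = (ℝ × [0, 1/9]) ∪ ({2/7, 4/11, 5/8, 35/4} × [0, 7⋅√2])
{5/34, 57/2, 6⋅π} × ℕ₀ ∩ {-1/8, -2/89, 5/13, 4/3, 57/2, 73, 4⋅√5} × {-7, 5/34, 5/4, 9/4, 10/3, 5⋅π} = ∅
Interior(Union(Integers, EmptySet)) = EmptySet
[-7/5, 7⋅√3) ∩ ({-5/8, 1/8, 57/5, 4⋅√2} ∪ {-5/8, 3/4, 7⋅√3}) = {-5/8, 1/8, 3/4, 57/5, 4⋅√2}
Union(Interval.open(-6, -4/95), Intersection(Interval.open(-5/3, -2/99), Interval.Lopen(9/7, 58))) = Interval.open(-6, -4/95)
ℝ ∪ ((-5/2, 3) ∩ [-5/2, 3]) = (-∞, ∞)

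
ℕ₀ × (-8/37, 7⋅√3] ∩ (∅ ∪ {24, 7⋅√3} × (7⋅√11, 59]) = ∅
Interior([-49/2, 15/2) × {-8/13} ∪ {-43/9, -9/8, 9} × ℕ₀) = ∅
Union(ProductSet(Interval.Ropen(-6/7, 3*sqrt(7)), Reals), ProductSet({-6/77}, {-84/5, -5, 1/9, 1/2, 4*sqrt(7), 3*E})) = ProductSet(Interval.Ropen(-6/7, 3*sqrt(7)), Reals)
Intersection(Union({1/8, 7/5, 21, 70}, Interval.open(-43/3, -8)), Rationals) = Union({1/8, 7/5, 21, 70}, Intersection(Interval.open(-43/3, -8), Rationals))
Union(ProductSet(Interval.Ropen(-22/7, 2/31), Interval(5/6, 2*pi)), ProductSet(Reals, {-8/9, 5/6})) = Union(ProductSet(Interval.Ropen(-22/7, 2/31), Interval(5/6, 2*pi)), ProductSet(Reals, {-8/9, 5/6}))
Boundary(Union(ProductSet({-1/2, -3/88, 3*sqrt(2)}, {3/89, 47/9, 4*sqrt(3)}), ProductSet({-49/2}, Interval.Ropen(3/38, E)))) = Union(ProductSet({-49/2}, Interval(3/38, E)), ProductSet({-1/2, -3/88, 3*sqrt(2)}, {3/89, 47/9, 4*sqrt(3)}))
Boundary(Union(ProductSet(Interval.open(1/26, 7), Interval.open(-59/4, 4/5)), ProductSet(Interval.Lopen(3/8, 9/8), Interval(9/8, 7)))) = Union(ProductSet({1/26, 7}, Interval(-59/4, 4/5)), ProductSet({3/8, 9/8}, Interval(9/8, 7)), ProductSet(Interval(1/26, 7), {-59/4, 4/5}), ProductSet(Interval(3/8, 9/8), {9/8, 7}))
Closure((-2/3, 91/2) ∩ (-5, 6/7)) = [-2/3, 6/7]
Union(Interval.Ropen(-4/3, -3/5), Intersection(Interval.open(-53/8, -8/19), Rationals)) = Union(Intersection(Interval.open(-53/8, -8/19), Rationals), Interval(-4/3, -3/5))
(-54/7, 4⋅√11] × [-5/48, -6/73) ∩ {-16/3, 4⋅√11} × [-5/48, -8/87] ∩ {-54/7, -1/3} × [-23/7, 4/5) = ∅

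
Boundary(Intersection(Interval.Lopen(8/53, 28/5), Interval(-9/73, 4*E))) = {8/53, 28/5}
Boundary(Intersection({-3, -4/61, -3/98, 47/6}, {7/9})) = EmptySet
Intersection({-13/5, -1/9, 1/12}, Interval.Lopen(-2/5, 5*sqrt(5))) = {-1/9, 1/12}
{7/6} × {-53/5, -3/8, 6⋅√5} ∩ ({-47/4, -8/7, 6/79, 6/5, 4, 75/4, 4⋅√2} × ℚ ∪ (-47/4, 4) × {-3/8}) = {7/6} × {-3/8}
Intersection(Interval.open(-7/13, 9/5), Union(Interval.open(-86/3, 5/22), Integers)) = Union(Interval.open(-7/13, 5/22), Range(0, 2, 1))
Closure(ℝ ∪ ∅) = ℝ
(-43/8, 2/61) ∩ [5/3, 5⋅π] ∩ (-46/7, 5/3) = ∅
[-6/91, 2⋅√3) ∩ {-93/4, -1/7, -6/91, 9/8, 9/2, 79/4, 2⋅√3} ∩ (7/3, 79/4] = ∅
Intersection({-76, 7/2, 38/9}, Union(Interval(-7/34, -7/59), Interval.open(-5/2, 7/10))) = EmptySet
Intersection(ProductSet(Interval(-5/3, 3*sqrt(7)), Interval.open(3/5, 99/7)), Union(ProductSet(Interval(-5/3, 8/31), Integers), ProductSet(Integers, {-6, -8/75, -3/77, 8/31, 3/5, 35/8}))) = Union(ProductSet(Interval(-5/3, 8/31), Range(1, 15, 1)), ProductSet(Range(-1, 8, 1), {35/8}))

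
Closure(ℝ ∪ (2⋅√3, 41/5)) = (-∞, ∞)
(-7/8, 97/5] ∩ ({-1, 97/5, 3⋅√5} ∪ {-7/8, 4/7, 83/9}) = {4/7, 83/9, 97/5, 3⋅√5}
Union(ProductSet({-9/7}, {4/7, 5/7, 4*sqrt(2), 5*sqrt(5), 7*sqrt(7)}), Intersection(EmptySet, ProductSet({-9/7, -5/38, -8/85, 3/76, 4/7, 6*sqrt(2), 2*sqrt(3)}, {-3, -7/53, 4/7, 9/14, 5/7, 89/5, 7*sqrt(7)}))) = ProductSet({-9/7}, {4/7, 5/7, 4*sqrt(2), 5*sqrt(5), 7*sqrt(7)})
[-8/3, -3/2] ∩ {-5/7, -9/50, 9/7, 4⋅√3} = ∅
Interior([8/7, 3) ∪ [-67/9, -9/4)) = (-67/9, -9/4) ∪ (8/7, 3)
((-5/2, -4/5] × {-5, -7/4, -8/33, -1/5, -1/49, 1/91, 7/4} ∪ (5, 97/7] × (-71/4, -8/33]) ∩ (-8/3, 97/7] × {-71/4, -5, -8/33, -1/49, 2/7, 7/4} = ((5, 97/7] × {-5, -8/33}) ∪ ((-5/2, -4/5] × {-5, -8/33, -1/49, 7/4})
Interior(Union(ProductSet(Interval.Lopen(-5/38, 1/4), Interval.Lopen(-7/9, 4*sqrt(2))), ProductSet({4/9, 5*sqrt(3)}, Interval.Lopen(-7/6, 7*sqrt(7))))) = ProductSet(Interval.open(-5/38, 1/4), Interval.open(-7/9, 4*sqrt(2)))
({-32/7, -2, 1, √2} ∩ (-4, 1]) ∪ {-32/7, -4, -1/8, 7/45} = {-32/7, -4, -2, -1/8, 7/45, 1}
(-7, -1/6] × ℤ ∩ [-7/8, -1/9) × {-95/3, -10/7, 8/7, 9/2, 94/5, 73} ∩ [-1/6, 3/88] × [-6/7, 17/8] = ∅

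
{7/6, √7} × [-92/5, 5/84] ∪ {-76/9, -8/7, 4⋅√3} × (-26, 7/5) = ({7/6, √7} × [-92/5, 5/84]) ∪ ({-76/9, -8/7, 4⋅√3} × (-26, 7/5))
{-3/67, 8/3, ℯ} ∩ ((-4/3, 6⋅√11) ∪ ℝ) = {-3/67, 8/3, ℯ}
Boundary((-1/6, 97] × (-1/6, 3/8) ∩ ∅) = ∅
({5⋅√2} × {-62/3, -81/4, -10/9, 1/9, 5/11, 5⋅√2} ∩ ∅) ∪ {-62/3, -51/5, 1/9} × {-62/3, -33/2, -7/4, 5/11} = {-62/3, -51/5, 1/9} × {-62/3, -33/2, -7/4, 5/11}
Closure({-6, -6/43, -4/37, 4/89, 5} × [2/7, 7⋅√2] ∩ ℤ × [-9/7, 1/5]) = ∅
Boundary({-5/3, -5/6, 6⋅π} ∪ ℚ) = ℝ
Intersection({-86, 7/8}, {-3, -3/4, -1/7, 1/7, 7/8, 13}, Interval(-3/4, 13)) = {7/8}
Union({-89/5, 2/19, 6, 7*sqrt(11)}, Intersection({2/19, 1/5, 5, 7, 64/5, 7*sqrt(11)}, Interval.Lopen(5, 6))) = {-89/5, 2/19, 6, 7*sqrt(11)}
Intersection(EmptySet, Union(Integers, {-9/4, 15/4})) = EmptySet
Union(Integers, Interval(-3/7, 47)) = Union(Integers, Interval(-3/7, 47))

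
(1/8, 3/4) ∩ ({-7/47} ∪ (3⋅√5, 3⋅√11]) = ∅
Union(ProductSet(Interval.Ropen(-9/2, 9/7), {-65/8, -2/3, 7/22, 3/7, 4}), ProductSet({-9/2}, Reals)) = Union(ProductSet({-9/2}, Reals), ProductSet(Interval.Ropen(-9/2, 9/7), {-65/8, -2/3, 7/22, 3/7, 4}))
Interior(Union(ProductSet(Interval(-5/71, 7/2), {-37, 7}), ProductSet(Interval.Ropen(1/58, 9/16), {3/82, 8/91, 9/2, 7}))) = EmptySet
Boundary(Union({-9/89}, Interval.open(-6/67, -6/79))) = {-9/89, -6/67, -6/79}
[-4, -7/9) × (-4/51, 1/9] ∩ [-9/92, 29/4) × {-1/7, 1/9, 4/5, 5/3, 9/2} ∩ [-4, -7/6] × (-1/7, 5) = ∅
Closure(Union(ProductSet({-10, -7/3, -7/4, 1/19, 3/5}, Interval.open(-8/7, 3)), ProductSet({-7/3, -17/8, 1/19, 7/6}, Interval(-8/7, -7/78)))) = Union(ProductSet({-7/3, -17/8, 1/19, 7/6}, Interval(-8/7, -7/78)), ProductSet({-10, -7/3, -7/4, 1/19, 3/5}, Interval(-8/7, 3)))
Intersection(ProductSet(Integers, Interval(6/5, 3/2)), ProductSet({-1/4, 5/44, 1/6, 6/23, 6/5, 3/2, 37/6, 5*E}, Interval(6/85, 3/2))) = EmptySet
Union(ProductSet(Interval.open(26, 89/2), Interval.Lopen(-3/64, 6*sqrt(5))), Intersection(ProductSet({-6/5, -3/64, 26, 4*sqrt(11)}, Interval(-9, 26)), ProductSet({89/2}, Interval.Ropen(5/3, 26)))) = ProductSet(Interval.open(26, 89/2), Interval.Lopen(-3/64, 6*sqrt(5)))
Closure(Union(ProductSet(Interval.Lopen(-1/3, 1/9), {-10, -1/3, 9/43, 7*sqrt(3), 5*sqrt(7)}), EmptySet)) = ProductSet(Interval(-1/3, 1/9), {-10, -1/3, 9/43, 7*sqrt(3), 5*sqrt(7)})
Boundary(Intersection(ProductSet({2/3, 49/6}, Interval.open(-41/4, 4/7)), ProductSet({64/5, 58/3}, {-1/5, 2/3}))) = EmptySet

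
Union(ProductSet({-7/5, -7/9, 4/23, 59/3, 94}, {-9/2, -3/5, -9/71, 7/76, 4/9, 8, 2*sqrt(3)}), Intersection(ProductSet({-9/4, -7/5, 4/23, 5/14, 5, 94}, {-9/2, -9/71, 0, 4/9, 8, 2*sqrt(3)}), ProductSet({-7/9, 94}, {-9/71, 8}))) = ProductSet({-7/5, -7/9, 4/23, 59/3, 94}, {-9/2, -3/5, -9/71, 7/76, 4/9, 8, 2*sqrt(3)})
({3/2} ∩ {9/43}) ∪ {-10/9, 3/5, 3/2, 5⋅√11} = {-10/9, 3/5, 3/2, 5⋅√11}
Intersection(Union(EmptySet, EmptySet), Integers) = EmptySet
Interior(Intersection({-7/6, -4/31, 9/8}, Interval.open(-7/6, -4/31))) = EmptySet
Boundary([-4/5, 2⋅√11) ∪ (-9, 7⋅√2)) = {-9, 7⋅√2}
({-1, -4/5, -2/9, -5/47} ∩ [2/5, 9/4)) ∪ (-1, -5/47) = (-1, -5/47)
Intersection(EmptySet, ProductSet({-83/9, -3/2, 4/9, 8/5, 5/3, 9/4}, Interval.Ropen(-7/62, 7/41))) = EmptySet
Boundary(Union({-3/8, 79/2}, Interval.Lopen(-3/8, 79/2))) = {-3/8, 79/2}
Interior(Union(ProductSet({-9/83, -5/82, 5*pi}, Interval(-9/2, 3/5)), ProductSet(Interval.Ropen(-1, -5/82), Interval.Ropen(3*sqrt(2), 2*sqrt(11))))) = ProductSet(Interval.open(-1, -5/82), Interval.open(3*sqrt(2), 2*sqrt(11)))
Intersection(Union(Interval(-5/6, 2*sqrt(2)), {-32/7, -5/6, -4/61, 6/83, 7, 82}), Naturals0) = Union({7, 82}, Range(0, 3, 1))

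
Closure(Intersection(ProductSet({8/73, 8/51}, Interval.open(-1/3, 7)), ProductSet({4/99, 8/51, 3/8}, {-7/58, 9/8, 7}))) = ProductSet({8/51}, {-7/58, 9/8})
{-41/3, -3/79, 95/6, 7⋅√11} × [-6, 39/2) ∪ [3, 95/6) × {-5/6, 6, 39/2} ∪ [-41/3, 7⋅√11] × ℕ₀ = ([3, 95/6) × {-5/6, 6, 39/2}) ∪ ([-41/3, 7⋅√11] × ℕ₀) ∪ ({-41/3, -3/79, 95/6, 7⋅√11} × [-6, 39/2))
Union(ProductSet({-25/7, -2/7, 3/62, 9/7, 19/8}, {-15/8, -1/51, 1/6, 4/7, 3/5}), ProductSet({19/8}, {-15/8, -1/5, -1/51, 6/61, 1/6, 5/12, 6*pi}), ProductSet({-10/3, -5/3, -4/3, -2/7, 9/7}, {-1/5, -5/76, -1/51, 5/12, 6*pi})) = Union(ProductSet({19/8}, {-15/8, -1/5, -1/51, 6/61, 1/6, 5/12, 6*pi}), ProductSet({-25/7, -2/7, 3/62, 9/7, 19/8}, {-15/8, -1/51, 1/6, 4/7, 3/5}), ProductSet({-10/3, -5/3, -4/3, -2/7, 9/7}, {-1/5, -5/76, -1/51, 5/12, 6*pi}))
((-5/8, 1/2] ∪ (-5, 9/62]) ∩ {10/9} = ∅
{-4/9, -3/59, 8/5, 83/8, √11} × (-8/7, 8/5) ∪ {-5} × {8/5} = ({-5} × {8/5}) ∪ ({-4/9, -3/59, 8/5, 83/8, √11} × (-8/7, 8/5))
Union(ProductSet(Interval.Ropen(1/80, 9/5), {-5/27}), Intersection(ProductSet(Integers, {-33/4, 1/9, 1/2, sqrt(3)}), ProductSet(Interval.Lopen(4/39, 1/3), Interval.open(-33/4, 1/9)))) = ProductSet(Interval.Ropen(1/80, 9/5), {-5/27})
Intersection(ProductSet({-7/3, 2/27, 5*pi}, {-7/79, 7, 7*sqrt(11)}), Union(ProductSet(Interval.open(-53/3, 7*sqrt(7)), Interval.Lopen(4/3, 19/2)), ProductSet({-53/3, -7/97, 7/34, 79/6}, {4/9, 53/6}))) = ProductSet({-7/3, 2/27, 5*pi}, {7})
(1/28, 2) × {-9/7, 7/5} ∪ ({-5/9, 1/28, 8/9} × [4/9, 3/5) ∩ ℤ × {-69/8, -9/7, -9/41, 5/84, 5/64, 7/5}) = (1/28, 2) × {-9/7, 7/5}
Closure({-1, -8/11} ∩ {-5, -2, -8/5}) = ∅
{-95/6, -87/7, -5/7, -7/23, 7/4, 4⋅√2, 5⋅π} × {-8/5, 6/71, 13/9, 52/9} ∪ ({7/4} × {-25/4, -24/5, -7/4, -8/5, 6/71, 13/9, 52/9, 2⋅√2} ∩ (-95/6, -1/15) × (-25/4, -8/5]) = {-95/6, -87/7, -5/7, -7/23, 7/4, 4⋅√2, 5⋅π} × {-8/5, 6/71, 13/9, 52/9}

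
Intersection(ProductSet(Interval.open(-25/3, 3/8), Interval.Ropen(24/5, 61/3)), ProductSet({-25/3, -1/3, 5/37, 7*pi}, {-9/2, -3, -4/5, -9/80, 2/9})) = EmptySet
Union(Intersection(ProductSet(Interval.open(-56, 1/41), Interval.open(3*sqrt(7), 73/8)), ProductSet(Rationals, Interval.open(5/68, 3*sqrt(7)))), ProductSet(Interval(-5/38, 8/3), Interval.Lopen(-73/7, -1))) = ProductSet(Interval(-5/38, 8/3), Interval.Lopen(-73/7, -1))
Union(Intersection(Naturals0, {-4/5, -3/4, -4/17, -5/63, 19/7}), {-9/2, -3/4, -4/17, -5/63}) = {-9/2, -3/4, -4/17, -5/63}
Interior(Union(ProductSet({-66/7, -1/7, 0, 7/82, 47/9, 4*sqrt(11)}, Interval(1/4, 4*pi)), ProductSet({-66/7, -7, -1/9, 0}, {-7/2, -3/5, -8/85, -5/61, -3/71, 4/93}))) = EmptySet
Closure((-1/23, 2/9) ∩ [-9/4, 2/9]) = [-1/23, 2/9]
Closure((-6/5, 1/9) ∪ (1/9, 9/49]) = [-6/5, 9/49]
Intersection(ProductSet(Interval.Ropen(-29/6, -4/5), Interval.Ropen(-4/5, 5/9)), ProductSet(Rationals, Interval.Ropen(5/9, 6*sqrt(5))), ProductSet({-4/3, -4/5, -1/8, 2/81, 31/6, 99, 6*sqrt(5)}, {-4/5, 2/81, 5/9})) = EmptySet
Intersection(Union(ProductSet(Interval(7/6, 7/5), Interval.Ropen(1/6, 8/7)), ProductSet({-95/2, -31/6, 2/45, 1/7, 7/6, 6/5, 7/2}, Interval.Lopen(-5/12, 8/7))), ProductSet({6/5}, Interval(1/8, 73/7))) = ProductSet({6/5}, Interval(1/8, 8/7))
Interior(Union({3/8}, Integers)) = EmptySet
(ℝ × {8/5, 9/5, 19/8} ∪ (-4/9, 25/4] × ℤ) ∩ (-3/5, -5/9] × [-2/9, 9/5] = (-3/5, -5/9] × {8/5, 9/5}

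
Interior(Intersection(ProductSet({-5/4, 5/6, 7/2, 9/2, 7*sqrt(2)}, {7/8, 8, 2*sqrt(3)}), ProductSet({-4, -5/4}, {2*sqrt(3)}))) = EmptySet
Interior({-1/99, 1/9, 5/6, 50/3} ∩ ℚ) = ∅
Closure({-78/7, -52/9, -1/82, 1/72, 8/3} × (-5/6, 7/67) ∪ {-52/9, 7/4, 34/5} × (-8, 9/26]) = ({-52/9, 7/4, 34/5} × [-8, 9/26]) ∪ ({-78/7, -52/9, -1/82, 1/72, 8/3} × [-5/6, 7/67])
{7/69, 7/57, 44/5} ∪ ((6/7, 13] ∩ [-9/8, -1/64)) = {7/69, 7/57, 44/5}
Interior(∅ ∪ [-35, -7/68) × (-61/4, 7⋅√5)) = (-35, -7/68) × (-61/4, 7⋅√5)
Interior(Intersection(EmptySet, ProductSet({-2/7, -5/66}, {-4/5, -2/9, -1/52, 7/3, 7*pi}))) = EmptySet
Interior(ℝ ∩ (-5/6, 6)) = (-5/6, 6)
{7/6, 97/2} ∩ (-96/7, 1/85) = ∅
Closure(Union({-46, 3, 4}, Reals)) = Reals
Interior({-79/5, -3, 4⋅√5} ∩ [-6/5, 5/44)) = ∅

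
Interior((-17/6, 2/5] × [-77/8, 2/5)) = (-17/6, 2/5) × (-77/8, 2/5)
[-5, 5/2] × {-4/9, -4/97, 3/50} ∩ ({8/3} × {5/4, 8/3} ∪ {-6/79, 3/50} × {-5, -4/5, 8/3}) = ∅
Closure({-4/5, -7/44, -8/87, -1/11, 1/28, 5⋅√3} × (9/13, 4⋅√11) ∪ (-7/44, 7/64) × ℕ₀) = ([-7/44, 7/64] × ℕ₀) ∪ ({-4/5, -7/44, -8/87, -1/11, 1/28, 5⋅√3} × [9/13, 4⋅√11])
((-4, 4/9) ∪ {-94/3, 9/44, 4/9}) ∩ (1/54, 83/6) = (1/54, 4/9]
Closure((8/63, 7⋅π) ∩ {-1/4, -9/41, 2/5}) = {2/5}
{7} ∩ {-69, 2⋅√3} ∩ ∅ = ∅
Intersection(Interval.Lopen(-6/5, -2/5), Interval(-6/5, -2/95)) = Interval.Lopen(-6/5, -2/5)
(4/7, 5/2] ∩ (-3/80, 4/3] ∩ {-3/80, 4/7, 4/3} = {4/3}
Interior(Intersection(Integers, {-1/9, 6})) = EmptySet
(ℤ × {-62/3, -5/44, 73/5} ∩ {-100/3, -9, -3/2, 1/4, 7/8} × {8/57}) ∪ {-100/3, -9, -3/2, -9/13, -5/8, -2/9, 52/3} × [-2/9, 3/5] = {-100/3, -9, -3/2, -9/13, -5/8, -2/9, 52/3} × [-2/9, 3/5]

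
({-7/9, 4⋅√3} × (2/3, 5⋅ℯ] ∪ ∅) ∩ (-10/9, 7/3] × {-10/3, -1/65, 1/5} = ∅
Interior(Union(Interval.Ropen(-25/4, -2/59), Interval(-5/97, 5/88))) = Interval.open(-25/4, 5/88)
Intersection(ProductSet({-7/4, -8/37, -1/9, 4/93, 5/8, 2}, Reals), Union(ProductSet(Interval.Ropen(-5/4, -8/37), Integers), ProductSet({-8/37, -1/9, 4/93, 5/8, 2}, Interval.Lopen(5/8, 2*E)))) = ProductSet({-8/37, -1/9, 4/93, 5/8, 2}, Interval.Lopen(5/8, 2*E))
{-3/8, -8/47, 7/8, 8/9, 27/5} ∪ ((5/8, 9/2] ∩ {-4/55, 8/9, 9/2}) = {-3/8, -8/47, 7/8, 8/9, 9/2, 27/5}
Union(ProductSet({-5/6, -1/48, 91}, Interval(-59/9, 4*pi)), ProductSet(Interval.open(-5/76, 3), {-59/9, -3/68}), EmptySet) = Union(ProductSet({-5/6, -1/48, 91}, Interval(-59/9, 4*pi)), ProductSet(Interval.open(-5/76, 3), {-59/9, -3/68}))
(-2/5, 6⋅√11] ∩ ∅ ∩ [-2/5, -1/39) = ∅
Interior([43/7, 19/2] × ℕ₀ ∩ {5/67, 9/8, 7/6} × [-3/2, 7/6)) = ∅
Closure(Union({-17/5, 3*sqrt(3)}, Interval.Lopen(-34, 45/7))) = Interval(-34, 45/7)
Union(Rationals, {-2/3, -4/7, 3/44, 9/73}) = Rationals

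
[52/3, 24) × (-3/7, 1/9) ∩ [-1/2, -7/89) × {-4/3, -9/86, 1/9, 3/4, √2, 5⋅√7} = ∅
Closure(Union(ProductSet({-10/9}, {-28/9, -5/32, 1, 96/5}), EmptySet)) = ProductSet({-10/9}, {-28/9, -5/32, 1, 96/5})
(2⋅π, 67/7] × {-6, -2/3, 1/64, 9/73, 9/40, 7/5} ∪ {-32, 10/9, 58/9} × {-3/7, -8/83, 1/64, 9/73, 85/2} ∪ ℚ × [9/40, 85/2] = (ℚ × [9/40, 85/2]) ∪ ({-32, 10/9, 58/9} × {-3/7, -8/83, 1/64, 9/73, 85/2}) ∪ ((2⋅π, 67/7] × {-6, -2/3, 1/64, 9/73, 9/40, 7/5})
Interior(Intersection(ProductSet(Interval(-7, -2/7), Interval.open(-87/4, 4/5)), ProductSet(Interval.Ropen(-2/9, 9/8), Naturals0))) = EmptySet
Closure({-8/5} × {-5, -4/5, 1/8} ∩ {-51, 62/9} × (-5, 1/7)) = ∅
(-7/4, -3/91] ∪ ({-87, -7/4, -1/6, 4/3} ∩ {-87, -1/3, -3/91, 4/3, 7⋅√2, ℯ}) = {-87, 4/3} ∪ (-7/4, -3/91]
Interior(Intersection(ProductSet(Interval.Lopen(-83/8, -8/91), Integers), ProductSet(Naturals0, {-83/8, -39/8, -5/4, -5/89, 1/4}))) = EmptySet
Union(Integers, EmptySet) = Integers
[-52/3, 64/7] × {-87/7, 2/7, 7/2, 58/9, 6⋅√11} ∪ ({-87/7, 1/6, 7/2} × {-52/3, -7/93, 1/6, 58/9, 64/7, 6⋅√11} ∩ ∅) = [-52/3, 64/7] × {-87/7, 2/7, 7/2, 58/9, 6⋅√11}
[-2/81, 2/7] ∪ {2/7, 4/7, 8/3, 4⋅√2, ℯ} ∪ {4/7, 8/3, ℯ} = [-2/81, 2/7] ∪ {4/7, 8/3, 4⋅√2, ℯ}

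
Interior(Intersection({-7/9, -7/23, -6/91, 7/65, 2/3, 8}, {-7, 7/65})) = EmptySet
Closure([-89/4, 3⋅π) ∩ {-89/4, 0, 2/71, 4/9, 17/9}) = {-89/4, 0, 2/71, 4/9, 17/9}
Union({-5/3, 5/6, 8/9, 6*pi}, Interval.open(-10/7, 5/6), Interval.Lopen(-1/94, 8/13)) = Union({-5/3, 8/9, 6*pi}, Interval.Lopen(-10/7, 5/6))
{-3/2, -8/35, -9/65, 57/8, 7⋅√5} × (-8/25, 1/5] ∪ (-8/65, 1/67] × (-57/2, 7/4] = ((-8/65, 1/67] × (-57/2, 7/4]) ∪ ({-3/2, -8/35, -9/65, 57/8, 7⋅√5} × (-8/25, 1/5])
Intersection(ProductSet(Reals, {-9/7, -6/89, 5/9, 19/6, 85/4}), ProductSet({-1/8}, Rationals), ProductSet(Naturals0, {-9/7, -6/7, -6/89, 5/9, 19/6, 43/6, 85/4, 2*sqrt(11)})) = EmptySet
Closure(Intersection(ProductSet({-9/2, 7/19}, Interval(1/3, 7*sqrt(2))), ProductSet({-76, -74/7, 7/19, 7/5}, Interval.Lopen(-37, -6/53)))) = EmptySet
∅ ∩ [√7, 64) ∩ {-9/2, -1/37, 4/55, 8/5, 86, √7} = ∅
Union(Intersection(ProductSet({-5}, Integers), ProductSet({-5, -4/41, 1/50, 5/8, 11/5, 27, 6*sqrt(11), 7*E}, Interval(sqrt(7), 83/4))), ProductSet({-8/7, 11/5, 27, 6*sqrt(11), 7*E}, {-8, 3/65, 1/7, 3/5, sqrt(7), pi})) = Union(ProductSet({-5}, Range(3, 21, 1)), ProductSet({-8/7, 11/5, 27, 6*sqrt(11), 7*E}, {-8, 3/65, 1/7, 3/5, sqrt(7), pi}))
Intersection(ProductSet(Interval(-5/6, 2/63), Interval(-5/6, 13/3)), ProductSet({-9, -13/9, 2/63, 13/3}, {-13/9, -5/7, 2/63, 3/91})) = ProductSet({2/63}, {-5/7, 2/63, 3/91})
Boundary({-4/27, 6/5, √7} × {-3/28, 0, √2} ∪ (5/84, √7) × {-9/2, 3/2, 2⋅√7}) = ({-4/27, 6/5, √7} × {-3/28, 0, √2}) ∪ ([5/84, √7] × {-9/2, 3/2, 2⋅√7})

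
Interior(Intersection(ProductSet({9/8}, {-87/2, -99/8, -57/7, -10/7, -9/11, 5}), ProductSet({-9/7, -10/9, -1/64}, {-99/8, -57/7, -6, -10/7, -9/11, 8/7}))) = EmptySet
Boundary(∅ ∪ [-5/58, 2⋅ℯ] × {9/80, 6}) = [-5/58, 2⋅ℯ] × {9/80, 6}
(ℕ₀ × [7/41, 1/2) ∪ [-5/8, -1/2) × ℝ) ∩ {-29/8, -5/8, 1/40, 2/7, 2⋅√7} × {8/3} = {-5/8} × {8/3}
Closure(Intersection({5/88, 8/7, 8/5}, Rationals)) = {5/88, 8/7, 8/5}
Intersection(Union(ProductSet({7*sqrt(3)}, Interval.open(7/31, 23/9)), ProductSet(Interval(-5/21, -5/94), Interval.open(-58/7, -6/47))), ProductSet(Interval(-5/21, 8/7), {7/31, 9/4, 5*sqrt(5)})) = EmptySet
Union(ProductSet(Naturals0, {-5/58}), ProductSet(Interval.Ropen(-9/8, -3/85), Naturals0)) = Union(ProductSet(Interval.Ropen(-9/8, -3/85), Naturals0), ProductSet(Naturals0, {-5/58}))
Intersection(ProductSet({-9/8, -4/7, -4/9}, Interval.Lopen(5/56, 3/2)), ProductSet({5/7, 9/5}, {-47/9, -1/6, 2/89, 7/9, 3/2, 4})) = EmptySet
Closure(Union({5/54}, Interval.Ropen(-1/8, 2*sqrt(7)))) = Interval(-1/8, 2*sqrt(7))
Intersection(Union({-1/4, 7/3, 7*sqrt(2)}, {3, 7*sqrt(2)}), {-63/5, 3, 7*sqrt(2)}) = {3, 7*sqrt(2)}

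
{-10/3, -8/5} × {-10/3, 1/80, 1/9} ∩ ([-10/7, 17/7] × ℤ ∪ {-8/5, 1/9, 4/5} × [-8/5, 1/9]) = {-8/5} × {1/80, 1/9}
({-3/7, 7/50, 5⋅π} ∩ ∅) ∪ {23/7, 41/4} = {23/7, 41/4}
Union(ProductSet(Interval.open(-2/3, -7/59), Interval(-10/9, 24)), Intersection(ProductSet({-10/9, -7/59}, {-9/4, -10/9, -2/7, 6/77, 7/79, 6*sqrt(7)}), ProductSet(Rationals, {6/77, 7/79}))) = Union(ProductSet({-10/9, -7/59}, {6/77, 7/79}), ProductSet(Interval.open(-2/3, -7/59), Interval(-10/9, 24)))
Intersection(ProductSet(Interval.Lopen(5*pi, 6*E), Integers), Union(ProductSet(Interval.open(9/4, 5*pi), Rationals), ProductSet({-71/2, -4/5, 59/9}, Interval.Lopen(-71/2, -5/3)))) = EmptySet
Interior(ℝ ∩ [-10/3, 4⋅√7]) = (-10/3, 4⋅√7)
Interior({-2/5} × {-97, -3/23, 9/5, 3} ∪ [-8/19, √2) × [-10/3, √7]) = (-8/19, √2) × (-10/3, √7)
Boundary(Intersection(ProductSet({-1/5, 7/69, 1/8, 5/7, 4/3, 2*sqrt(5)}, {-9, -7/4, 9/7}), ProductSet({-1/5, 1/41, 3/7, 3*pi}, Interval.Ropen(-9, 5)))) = ProductSet({-1/5}, {-9, -7/4, 9/7})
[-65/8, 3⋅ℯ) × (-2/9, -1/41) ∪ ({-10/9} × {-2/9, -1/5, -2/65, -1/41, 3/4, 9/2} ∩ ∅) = [-65/8, 3⋅ℯ) × (-2/9, -1/41)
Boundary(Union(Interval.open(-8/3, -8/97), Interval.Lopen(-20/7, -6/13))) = {-20/7, -8/97}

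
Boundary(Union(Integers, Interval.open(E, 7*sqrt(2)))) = Union(Complement(Integers, Interval.open(E, 7*sqrt(2))), {7*sqrt(2), E})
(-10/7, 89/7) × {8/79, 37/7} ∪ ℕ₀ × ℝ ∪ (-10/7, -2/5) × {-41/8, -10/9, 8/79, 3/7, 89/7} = (ℕ₀ × ℝ) ∪ ((-10/7, 89/7) × {8/79, 37/7}) ∪ ((-10/7, -2/5) × {-41/8, -10/9, 8/79, 3/7, 89/7})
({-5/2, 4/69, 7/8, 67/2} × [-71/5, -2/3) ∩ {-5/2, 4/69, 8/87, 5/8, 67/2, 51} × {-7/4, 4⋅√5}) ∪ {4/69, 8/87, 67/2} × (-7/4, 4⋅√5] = ({-5/2, 4/69, 67/2} × {-7/4}) ∪ ({4/69, 8/87, 67/2} × (-7/4, 4⋅√5])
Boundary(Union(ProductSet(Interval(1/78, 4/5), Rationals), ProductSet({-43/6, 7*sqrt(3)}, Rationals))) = ProductSet(Union({-43/6, 7*sqrt(3)}, Interval(1/78, 4/5)), Reals)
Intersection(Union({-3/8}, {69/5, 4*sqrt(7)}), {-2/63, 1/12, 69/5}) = {69/5}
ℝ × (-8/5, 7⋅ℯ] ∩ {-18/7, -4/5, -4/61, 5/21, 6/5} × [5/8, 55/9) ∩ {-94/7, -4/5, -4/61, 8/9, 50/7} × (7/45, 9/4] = {-4/5, -4/61} × [5/8, 9/4]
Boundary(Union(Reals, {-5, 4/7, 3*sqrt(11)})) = EmptySet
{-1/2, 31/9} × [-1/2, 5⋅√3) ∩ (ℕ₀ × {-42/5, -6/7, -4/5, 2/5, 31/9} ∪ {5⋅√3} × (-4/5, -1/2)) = ∅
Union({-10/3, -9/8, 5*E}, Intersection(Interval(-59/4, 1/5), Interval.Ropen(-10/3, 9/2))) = Union({5*E}, Interval(-10/3, 1/5))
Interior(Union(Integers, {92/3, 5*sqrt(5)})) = EmptySet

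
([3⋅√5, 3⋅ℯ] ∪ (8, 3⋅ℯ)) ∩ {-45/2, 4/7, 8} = {8}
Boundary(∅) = ∅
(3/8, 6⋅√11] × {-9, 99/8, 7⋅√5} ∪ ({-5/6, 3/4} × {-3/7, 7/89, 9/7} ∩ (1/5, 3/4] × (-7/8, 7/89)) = ({3/4} × {-3/7}) ∪ ((3/8, 6⋅√11] × {-9, 99/8, 7⋅√5})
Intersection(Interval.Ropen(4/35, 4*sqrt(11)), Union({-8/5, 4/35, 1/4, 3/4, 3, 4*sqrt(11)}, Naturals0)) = Union({4/35, 1/4, 3/4}, Range(1, 14, 1))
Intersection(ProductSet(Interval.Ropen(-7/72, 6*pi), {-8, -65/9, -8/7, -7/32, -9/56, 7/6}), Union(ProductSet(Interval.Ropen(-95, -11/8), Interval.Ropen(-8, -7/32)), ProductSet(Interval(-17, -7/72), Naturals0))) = EmptySet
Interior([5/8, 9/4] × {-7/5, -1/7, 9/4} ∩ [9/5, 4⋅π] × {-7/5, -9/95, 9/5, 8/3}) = ∅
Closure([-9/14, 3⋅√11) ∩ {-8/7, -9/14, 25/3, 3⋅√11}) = {-9/14, 25/3}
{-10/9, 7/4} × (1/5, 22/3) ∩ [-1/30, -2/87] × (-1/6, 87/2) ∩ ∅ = ∅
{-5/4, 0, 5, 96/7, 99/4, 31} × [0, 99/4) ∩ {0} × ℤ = {0} × {0, 1, …, 24}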